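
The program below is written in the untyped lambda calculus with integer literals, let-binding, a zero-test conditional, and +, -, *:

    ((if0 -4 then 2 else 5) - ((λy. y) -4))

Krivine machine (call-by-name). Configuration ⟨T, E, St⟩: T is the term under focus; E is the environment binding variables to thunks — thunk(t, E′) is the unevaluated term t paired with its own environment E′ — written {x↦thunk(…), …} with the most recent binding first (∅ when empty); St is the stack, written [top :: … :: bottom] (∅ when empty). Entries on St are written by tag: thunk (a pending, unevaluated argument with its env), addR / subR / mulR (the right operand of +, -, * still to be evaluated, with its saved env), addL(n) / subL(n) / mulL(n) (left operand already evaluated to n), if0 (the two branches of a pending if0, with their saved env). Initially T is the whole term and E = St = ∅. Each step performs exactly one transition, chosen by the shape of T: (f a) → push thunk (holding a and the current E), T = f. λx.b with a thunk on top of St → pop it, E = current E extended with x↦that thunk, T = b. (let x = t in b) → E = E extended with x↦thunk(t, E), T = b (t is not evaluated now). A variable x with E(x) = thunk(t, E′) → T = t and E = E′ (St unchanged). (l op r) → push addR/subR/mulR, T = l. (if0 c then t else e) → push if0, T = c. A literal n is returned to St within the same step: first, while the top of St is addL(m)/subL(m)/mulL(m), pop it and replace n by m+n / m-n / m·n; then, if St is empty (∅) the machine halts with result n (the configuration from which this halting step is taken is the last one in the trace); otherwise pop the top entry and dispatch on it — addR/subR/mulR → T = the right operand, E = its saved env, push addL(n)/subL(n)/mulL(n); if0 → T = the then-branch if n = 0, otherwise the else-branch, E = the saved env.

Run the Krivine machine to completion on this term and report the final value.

Answer: 9

Derivation:
step 0: <T=((if0 -4 then 2 else 5) - ((λy. y) -4)), E=∅, St=∅>
step 1: <T=(if0 -4 then 2 else 5), E=∅, St=[subR]>
step 2: <T=-4, E=∅, St=[if0 :: subR]>
step 3: <T=5, E=∅, St=[subR]>
step 4: <T=((λy. y) -4), E=∅, St=[subL(5)]>
step 5: <T=(λy. y), E=∅, St=[thunk :: subL(5)]>
step 6: <T=y, E={y↦thunk(-4, ∅)}, St=[subL(5)]>
step 7: <T=-4, E=∅, St=[subL(5)]>
→ final value 9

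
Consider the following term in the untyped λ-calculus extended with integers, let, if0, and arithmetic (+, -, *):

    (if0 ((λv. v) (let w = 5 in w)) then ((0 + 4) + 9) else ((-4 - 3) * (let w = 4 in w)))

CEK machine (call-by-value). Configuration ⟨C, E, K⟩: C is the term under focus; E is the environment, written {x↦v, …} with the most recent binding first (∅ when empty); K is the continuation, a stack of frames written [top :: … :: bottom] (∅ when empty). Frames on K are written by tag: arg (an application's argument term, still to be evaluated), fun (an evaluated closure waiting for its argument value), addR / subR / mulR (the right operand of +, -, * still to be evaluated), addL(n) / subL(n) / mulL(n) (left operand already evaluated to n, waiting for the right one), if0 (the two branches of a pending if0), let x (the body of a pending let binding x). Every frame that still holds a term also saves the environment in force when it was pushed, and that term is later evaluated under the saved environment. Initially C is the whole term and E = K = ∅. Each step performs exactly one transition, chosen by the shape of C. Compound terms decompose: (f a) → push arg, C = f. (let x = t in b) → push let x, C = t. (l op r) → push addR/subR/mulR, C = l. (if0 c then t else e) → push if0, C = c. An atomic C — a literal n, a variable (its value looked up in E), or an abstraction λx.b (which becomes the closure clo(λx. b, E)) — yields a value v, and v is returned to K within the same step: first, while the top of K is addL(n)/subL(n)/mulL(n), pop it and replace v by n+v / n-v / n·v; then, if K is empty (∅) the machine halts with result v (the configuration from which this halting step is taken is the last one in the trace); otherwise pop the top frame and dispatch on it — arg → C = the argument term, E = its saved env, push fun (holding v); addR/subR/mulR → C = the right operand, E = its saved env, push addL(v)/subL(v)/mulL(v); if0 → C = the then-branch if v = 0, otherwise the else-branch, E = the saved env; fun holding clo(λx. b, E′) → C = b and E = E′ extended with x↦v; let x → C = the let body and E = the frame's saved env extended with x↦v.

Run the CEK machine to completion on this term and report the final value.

[0] [C=(if0 ((λv. v) (let w = 5 in w)) then ((0 + 4) + 9) else ((-4 - 3) * (let w = 4 in w))) | E=∅ | K=∅]
[1] [C=((λv. v) (let w = 5 in w)) | E=∅ | K=[if0]]
[2] [C=(λv. v) | E=∅ | K=[arg :: if0]]
[3] [C=(let w = 5 in w) | E=∅ | K=[fun :: if0]]
[4] [C=5 | E=∅ | K=[let w :: fun :: if0]]
[5] [C=w | E={w↦5} | K=[fun :: if0]]
[6] [C=v | E={v↦5} | K=[if0]]
[7] [C=((-4 - 3) * (let w = 4 in w)) | E=∅ | K=∅]
[8] [C=(-4 - 3) | E=∅ | K=[mulR]]
[9] [C=-4 | E=∅ | K=[subR :: mulR]]
[10] [C=3 | E=∅ | K=[subL(-4) :: mulR]]
[11] [C=(let w = 4 in w) | E=∅ | K=[mulL(-7)]]
[12] [C=4 | E=∅ | K=[let w :: mulL(-7)]]
[13] [C=w | E={w↦4} | K=[mulL(-7)]]
→ final value -28

Answer: -28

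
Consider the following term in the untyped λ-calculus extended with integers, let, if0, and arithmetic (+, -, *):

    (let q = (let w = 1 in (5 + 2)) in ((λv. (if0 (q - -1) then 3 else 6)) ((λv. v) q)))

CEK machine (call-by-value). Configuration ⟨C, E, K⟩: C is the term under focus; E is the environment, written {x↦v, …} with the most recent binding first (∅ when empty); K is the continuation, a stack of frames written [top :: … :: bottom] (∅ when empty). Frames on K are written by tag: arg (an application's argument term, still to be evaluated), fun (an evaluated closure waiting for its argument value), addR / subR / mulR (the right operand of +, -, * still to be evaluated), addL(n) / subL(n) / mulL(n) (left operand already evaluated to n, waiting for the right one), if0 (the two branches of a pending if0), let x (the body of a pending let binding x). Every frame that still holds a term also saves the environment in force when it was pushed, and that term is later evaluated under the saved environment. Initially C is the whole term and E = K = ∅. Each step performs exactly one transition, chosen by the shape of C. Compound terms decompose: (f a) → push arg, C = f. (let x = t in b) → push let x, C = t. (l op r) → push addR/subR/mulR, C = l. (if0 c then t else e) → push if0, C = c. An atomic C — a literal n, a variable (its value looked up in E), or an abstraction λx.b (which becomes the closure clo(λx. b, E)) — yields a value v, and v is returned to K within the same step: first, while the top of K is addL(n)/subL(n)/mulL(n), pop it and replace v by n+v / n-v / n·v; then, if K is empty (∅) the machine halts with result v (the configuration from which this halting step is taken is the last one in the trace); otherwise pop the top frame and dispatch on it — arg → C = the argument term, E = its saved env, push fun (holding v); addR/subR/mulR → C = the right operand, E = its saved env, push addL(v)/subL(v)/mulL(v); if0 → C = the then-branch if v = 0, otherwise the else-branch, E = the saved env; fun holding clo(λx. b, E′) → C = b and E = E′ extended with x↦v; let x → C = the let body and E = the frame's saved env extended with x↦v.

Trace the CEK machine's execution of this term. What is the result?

0. [C=(let q = (let w = 1 in (5 + 2)) in ((λv. (if0 (q - -1) then 3 else 6)) ((λv. v) q))) | E=∅ | K=∅]
1. [C=(let w = 1 in (5 + 2)) | E=∅ | K=[let q]]
2. [C=1 | E=∅ | K=[let w :: let q]]
3. [C=(5 + 2) | E={w↦1} | K=[let q]]
4. [C=5 | E={w↦1} | K=[addR :: let q]]
5. [C=2 | E={w↦1} | K=[addL(5) :: let q]]
6. [C=((λv. (if0 (q - -1) then 3 else 6)) ((λv. v) q)) | E={q↦7} | K=∅]
7. [C=(λv. (if0 (q - -1) then 3 else 6)) | E={q↦7} | K=[arg]]
8. [C=((λv. v) q) | E={q↦7} | K=[fun]]
9. [C=(λv. v) | E={q↦7} | K=[arg :: fun]]
10. [C=q | E={q↦7} | K=[fun :: fun]]
11. [C=v | E={v↦7, q↦7} | K=[fun]]
12. [C=(if0 (q - -1) then 3 else 6) | E={v↦7, q↦7} | K=∅]
13. [C=(q - -1) | E={v↦7, q↦7} | K=[if0]]
14. [C=q | E={v↦7, q↦7} | K=[subR :: if0]]
15. [C=-1 | E={v↦7, q↦7} | K=[subL(7) :: if0]]
16. [C=6 | E={v↦7, q↦7} | K=∅]
→ final value 6

Answer: 6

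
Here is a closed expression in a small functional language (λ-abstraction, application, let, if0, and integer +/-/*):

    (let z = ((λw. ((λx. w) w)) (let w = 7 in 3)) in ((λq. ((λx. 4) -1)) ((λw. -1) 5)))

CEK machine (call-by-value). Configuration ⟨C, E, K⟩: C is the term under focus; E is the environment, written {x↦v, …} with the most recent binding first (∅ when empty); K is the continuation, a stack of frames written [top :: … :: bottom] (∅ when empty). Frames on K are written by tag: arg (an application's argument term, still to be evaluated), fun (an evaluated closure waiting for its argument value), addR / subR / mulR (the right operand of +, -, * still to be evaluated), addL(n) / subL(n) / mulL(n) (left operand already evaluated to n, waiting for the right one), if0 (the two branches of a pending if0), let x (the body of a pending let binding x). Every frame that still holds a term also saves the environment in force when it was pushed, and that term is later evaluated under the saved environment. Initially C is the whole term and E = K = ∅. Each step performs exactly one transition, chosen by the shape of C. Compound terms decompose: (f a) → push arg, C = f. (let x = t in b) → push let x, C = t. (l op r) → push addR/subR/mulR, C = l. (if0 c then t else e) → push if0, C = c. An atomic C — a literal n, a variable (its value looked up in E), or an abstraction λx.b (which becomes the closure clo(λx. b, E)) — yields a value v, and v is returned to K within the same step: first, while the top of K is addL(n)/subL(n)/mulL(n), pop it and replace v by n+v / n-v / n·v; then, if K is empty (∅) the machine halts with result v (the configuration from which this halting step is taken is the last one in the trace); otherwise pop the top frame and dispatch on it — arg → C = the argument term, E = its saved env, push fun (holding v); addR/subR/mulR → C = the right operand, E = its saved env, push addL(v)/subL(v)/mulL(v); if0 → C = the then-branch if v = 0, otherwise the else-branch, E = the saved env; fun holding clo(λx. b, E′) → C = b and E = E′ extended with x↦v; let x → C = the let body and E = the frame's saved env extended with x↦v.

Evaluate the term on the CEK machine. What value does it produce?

Answer: 4

Derivation:
0. [C=(let z = ((λw. ((λx. w) w)) (let w = 7 in 3)) in ((λq. ((λx. 4) -1)) ((λw. -1) 5))) | E=∅ | K=∅]
1. [C=((λw. ((λx. w) w)) (let w = 7 in 3)) | E=∅ | K=[let z]]
2. [C=(λw. ((λx. w) w)) | E=∅ | K=[arg :: let z]]
3. [C=(let w = 7 in 3) | E=∅ | K=[fun :: let z]]
4. [C=7 | E=∅ | K=[let w :: fun :: let z]]
5. [C=3 | E={w↦7} | K=[fun :: let z]]
6. [C=((λx. w) w) | E={w↦3} | K=[let z]]
7. [C=(λx. w) | E={w↦3} | K=[arg :: let z]]
8. [C=w | E={w↦3} | K=[fun :: let z]]
9. [C=w | E={x↦3, w↦3} | K=[let z]]
10. [C=((λq. ((λx. 4) -1)) ((λw. -1) 5)) | E={z↦3} | K=∅]
11. [C=(λq. ((λx. 4) -1)) | E={z↦3} | K=[arg]]
12. [C=((λw. -1) 5) | E={z↦3} | K=[fun]]
13. [C=(λw. -1) | E={z↦3} | K=[arg :: fun]]
14. [C=5 | E={z↦3} | K=[fun :: fun]]
15. [C=-1 | E={w↦5, z↦3} | K=[fun]]
16. [C=((λx. 4) -1) | E={q↦-1, z↦3} | K=∅]
17. [C=(λx. 4) | E={q↦-1, z↦3} | K=[arg]]
18. [C=-1 | E={q↦-1, z↦3} | K=[fun]]
19. [C=4 | E={x↦-1, q↦-1, z↦3} | K=∅]
→ final value 4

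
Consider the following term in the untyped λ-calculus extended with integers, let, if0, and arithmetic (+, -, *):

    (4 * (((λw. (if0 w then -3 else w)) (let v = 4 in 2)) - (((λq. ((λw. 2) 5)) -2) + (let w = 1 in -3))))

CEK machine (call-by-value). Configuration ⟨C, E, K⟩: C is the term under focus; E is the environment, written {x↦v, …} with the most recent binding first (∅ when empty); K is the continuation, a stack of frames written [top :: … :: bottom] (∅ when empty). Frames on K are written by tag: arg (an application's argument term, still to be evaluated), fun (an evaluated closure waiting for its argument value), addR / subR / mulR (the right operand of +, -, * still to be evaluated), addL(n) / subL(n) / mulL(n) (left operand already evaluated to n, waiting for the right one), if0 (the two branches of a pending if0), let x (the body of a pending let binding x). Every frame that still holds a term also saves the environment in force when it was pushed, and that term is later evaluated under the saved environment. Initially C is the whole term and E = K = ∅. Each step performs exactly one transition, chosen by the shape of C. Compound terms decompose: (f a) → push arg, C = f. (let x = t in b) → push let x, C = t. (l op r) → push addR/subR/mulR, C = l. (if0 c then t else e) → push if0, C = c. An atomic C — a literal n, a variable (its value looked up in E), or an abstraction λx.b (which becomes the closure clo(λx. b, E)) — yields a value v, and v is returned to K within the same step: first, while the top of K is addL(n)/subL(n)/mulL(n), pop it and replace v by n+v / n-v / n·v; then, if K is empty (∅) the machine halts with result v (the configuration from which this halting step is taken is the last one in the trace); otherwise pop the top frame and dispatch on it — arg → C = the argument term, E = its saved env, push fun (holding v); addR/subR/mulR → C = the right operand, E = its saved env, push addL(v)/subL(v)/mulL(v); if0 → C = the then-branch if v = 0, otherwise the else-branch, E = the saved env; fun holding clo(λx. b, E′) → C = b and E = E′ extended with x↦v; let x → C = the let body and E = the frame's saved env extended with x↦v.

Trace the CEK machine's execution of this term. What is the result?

Answer: 12

Derivation:
[0] <C=(4 * (((λw. (if0 w then -3 else w)) (let v = 4 in 2)) - (((λq. ((λw. 2) 5)) -2) + (let w = 1 in -3)))), E=∅, K=∅>
[1] <C=4, E=∅, K=[mulR]>
[2] <C=(((λw. (if0 w then -3 else w)) (let v = 4 in 2)) - (((λq. ((λw. 2) 5)) -2) + (let w = 1 in -3))), E=∅, K=[mulL(4)]>
[3] <C=((λw. (if0 w then -3 else w)) (let v = 4 in 2)), E=∅, K=[subR :: mulL(4)]>
[4] <C=(λw. (if0 w then -3 else w)), E=∅, K=[arg :: subR :: mulL(4)]>
[5] <C=(let v = 4 in 2), E=∅, K=[fun :: subR :: mulL(4)]>
[6] <C=4, E=∅, K=[let v :: fun :: subR :: mulL(4)]>
[7] <C=2, E={v↦4}, K=[fun :: subR :: mulL(4)]>
[8] <C=(if0 w then -3 else w), E={w↦2}, K=[subR :: mulL(4)]>
[9] <C=w, E={w↦2}, K=[if0 :: subR :: mulL(4)]>
[10] <C=w, E={w↦2}, K=[subR :: mulL(4)]>
[11] <C=(((λq. ((λw. 2) 5)) -2) + (let w = 1 in -3)), E=∅, K=[subL(2) :: mulL(4)]>
[12] <C=((λq. ((λw. 2) 5)) -2), E=∅, K=[addR :: subL(2) :: mulL(4)]>
[13] <C=(λq. ((λw. 2) 5)), E=∅, K=[arg :: addR :: subL(2) :: mulL(4)]>
[14] <C=-2, E=∅, K=[fun :: addR :: subL(2) :: mulL(4)]>
[15] <C=((λw. 2) 5), E={q↦-2}, K=[addR :: subL(2) :: mulL(4)]>
[16] <C=(λw. 2), E={q↦-2}, K=[arg :: addR :: subL(2) :: mulL(4)]>
[17] <C=5, E={q↦-2}, K=[fun :: addR :: subL(2) :: mulL(4)]>
[18] <C=2, E={w↦5, q↦-2}, K=[addR :: subL(2) :: mulL(4)]>
[19] <C=(let w = 1 in -3), E=∅, K=[addL(2) :: subL(2) :: mulL(4)]>
[20] <C=1, E=∅, K=[let w :: addL(2) :: subL(2) :: mulL(4)]>
[21] <C=-3, E={w↦1}, K=[addL(2) :: subL(2) :: mulL(4)]>
→ final value 12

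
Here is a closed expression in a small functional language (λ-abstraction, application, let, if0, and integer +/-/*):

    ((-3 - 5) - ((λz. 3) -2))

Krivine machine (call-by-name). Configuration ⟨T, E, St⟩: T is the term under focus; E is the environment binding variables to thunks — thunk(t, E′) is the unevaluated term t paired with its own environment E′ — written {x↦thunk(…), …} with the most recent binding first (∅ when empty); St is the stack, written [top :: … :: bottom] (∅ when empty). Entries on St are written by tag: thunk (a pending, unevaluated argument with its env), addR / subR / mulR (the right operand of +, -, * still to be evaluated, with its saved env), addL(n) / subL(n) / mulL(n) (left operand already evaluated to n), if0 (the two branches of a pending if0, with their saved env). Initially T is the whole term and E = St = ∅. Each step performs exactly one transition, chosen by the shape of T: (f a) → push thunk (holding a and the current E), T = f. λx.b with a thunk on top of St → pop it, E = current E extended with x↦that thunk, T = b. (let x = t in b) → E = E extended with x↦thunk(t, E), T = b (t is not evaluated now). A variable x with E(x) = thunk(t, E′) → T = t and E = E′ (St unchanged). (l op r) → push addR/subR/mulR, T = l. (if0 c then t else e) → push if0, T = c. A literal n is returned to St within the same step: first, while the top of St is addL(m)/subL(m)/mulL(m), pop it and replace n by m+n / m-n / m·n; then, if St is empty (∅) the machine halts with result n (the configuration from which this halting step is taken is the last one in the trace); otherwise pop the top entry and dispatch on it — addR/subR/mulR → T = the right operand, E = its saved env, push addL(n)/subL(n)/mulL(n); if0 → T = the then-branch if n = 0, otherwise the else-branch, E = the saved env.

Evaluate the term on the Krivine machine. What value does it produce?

Answer: -11

Derivation:
t=0: ⟨T=((-3 - 5) - ((λz. 3) -2)); E=∅; St=∅⟩
t=1: ⟨T=(-3 - 5); E=∅; St=[subR]⟩
t=2: ⟨T=-3; E=∅; St=[subR :: subR]⟩
t=3: ⟨T=5; E=∅; St=[subL(-3) :: subR]⟩
t=4: ⟨T=((λz. 3) -2); E=∅; St=[subL(-8)]⟩
t=5: ⟨T=(λz. 3); E=∅; St=[thunk :: subL(-8)]⟩
t=6: ⟨T=3; E={z↦thunk(-2, ∅)}; St=[subL(-8)]⟩
→ final value -11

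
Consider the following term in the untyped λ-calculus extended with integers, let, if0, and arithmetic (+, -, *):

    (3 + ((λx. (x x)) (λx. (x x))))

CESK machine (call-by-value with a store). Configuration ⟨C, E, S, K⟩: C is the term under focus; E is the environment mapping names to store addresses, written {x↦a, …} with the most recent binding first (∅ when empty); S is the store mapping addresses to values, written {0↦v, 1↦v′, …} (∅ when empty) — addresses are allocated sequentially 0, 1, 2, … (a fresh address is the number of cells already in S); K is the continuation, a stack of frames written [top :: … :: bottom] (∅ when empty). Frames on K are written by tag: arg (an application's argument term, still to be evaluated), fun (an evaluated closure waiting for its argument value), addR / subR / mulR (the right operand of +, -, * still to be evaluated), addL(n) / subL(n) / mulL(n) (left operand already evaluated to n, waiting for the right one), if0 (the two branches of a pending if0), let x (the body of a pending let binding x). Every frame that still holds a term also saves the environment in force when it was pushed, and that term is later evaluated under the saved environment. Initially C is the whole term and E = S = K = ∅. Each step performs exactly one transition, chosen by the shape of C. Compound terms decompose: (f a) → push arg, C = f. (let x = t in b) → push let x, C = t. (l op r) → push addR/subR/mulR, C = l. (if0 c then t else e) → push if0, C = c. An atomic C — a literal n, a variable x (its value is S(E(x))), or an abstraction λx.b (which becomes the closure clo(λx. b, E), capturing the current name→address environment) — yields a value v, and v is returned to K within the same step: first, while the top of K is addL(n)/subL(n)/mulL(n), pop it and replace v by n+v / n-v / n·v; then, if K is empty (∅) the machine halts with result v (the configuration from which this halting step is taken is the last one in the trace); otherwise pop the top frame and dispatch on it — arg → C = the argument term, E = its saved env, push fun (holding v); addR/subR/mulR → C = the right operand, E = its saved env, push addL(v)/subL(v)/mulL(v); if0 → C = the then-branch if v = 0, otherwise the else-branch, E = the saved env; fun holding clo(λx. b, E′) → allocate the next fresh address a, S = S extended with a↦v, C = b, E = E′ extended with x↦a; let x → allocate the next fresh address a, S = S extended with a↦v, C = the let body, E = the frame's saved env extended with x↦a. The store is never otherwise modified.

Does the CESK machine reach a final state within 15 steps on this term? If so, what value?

t=0: ⟨C=(3 + ((λx. (x x)) (λx. (x x)))); E=∅; S=∅; K=∅⟩
t=1: ⟨C=3; E=∅; S=∅; K=[addR]⟩
t=2: ⟨C=((λx. (x x)) (λx. (x x))); E=∅; S=∅; K=[addL(3)]⟩
t=3: ⟨C=(λx. (x x)); E=∅; S=∅; K=[arg :: addL(3)]⟩
t=4: ⟨C=(λx. (x x)); E=∅; S=∅; K=[fun :: addL(3)]⟩
t=5: ⟨C=(x x); E={x↦0}; S={0↦clo(λx. (x x), ∅)}; K=[addL(3)]⟩
t=6: ⟨C=x; E={x↦0}; S={0↦clo(λx. (x x), ∅)}; K=[arg :: addL(3)]⟩
t=7: ⟨C=x; E={x↦0}; S={0↦clo(λx. (x x), ∅)}; K=[fun :: addL(3)]⟩
t=8: ⟨C=(x x); E={x↦1}; S={0↦clo(λx. (x x), ∅), 1↦clo(λx. (x x), ∅)}; K=[addL(3)]⟩
t=9: ⟨C=x; E={x↦1}; S={0↦clo(λx. (x x), ∅), 1↦clo(λx. (x x), ∅)}; K=[arg :: addL(3)]⟩
t=10: ⟨C=x; E={x↦1}; S={0↦clo(λx. (x x), ∅), 1↦clo(λx. (x x), ∅)}; K=[fun :: addL(3)]⟩
t=11: ⟨C=(x x); E={x↦2}; S={0↦clo(λx. (x x), ∅), 1↦clo(λx. (x x), ∅), 2↦clo(λx. (x x), ∅)}; K=[addL(3)]⟩
t=12: ⟨C=x; E={x↦2}; S={0↦clo(λx. (x x), ∅), 1↦clo(λx. (x x), ∅), 2↦clo(λx. (x x), ∅)}; K=[arg :: addL(3)]⟩
t=13: ⟨C=x; E={x↦2}; S={0↦clo(λx. (x x), ∅), 1↦clo(λx. (x x), ∅), 2↦clo(λx. (x x), ∅)}; K=[fun :: addL(3)]⟩
t=14: ⟨C=(x x); E={x↦3}; S={0↦clo(λx. (x x), ∅), 1↦clo(λx. (x x), ∅), 2↦clo(λx. (x x), ∅), 3↦clo(λx. (x x), ∅)}; K=[addL(3)]⟩
t=15: ⟨C=x; E={x↦3}; S={0↦clo(λx. (x x), ∅), 1↦clo(λx. (x x), ∅), 2↦clo(λx. (x x), ∅), 3↦clo(λx. (x x), ∅)}; K=[arg :: addL(3)]⟩
→ 15 transitions taken and the configuration is still not final: no result within 15 steps

Answer: DIVERGES (no final state within 15 steps)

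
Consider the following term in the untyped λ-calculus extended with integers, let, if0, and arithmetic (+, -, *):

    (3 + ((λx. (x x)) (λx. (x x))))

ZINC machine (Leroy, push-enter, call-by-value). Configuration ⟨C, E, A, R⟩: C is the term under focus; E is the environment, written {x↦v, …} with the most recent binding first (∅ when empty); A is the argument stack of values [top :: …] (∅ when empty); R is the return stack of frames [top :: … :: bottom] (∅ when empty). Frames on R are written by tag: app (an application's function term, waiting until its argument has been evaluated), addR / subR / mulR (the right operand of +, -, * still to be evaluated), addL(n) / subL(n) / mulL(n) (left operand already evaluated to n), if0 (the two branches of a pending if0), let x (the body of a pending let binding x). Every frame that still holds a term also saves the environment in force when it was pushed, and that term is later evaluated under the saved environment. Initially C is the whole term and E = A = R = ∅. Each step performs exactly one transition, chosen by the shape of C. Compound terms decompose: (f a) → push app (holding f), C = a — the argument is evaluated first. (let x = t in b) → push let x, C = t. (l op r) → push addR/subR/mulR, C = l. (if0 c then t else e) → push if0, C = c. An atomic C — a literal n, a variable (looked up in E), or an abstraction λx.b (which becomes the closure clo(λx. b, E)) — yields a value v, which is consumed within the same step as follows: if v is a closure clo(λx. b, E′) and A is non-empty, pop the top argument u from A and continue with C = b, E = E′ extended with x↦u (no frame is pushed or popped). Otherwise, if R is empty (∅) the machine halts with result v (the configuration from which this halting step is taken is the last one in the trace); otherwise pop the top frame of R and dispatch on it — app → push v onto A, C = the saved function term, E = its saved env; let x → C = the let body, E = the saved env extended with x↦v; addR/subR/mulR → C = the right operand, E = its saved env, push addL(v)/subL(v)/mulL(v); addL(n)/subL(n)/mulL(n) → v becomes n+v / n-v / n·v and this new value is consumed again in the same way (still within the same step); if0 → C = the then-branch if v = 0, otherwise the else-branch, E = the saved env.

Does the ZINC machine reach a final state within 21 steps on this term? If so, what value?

Answer: DIVERGES (no final state within 21 steps)

Machine steps:
step 0: ⟨C=(3 + ((λx. (x x)) (λx. (x x)))); E=∅; A=∅; R=∅⟩
step 1: ⟨C=3; E=∅; A=∅; R=[addR]⟩
step 2: ⟨C=((λx. (x x)) (λx. (x x))); E=∅; A=∅; R=[addL(3)]⟩
step 3: ⟨C=(λx. (x x)); E=∅; A=∅; R=[app :: addL(3)]⟩
step 4: ⟨C=(λx. (x x)); E=∅; A=[clo(λx. (x x), ∅)]; R=[addL(3)]⟩
step 5: ⟨C=(x x); E={x↦clo(λx. (x x), ∅)}; A=∅; R=[addL(3)]⟩
step 6: ⟨C=x; E={x↦clo(λx. (x x), ∅)}; A=∅; R=[app :: addL(3)]⟩
step 7: ⟨C=x; E={x↦clo(λx. (x x), ∅)}; A=[clo(λx. (x x), ∅)]; R=[addL(3)]⟩
… configuration repeats with period 3 (steps 5–7 recur indefinitely) …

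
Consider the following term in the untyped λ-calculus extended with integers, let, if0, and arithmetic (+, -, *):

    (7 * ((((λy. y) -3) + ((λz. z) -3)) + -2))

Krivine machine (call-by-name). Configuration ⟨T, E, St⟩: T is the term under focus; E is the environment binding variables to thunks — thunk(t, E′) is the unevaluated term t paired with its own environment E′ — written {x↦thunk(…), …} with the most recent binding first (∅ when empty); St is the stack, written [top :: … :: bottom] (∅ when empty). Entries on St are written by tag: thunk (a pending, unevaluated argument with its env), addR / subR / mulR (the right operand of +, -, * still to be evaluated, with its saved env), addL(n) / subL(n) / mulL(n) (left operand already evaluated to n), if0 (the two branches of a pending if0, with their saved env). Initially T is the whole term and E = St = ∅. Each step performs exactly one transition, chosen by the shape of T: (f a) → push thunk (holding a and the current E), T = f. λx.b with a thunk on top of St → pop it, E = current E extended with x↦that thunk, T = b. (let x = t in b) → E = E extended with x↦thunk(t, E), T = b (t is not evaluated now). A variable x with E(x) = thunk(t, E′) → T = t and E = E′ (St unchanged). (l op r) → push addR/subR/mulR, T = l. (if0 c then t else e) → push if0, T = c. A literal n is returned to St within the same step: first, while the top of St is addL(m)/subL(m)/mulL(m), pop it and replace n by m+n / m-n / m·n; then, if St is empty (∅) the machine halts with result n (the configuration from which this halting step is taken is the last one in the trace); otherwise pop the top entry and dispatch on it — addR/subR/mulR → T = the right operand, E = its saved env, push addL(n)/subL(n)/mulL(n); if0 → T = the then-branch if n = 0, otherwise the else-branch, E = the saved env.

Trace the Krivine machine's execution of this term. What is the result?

step 0: <T=(7 * ((((λy. y) -3) + ((λz. z) -3)) + -2)), E=∅, St=∅>
step 1: <T=7, E=∅, St=[mulR]>
step 2: <T=((((λy. y) -3) + ((λz. z) -3)) + -2), E=∅, St=[mulL(7)]>
step 3: <T=(((λy. y) -3) + ((λz. z) -3)), E=∅, St=[addR :: mulL(7)]>
step 4: <T=((λy. y) -3), E=∅, St=[addR :: addR :: mulL(7)]>
step 5: <T=(λy. y), E=∅, St=[thunk :: addR :: addR :: mulL(7)]>
step 6: <T=y, E={y↦thunk(-3, ∅)}, St=[addR :: addR :: mulL(7)]>
step 7: <T=-3, E=∅, St=[addR :: addR :: mulL(7)]>
step 8: <T=((λz. z) -3), E=∅, St=[addL(-3) :: addR :: mulL(7)]>
step 9: <T=(λz. z), E=∅, St=[thunk :: addL(-3) :: addR :: mulL(7)]>
step 10: <T=z, E={z↦thunk(-3, ∅)}, St=[addL(-3) :: addR :: mulL(7)]>
step 11: <T=-3, E=∅, St=[addL(-3) :: addR :: mulL(7)]>
step 12: <T=-2, E=∅, St=[addL(-6) :: mulL(7)]>
→ final value -56

Answer: -56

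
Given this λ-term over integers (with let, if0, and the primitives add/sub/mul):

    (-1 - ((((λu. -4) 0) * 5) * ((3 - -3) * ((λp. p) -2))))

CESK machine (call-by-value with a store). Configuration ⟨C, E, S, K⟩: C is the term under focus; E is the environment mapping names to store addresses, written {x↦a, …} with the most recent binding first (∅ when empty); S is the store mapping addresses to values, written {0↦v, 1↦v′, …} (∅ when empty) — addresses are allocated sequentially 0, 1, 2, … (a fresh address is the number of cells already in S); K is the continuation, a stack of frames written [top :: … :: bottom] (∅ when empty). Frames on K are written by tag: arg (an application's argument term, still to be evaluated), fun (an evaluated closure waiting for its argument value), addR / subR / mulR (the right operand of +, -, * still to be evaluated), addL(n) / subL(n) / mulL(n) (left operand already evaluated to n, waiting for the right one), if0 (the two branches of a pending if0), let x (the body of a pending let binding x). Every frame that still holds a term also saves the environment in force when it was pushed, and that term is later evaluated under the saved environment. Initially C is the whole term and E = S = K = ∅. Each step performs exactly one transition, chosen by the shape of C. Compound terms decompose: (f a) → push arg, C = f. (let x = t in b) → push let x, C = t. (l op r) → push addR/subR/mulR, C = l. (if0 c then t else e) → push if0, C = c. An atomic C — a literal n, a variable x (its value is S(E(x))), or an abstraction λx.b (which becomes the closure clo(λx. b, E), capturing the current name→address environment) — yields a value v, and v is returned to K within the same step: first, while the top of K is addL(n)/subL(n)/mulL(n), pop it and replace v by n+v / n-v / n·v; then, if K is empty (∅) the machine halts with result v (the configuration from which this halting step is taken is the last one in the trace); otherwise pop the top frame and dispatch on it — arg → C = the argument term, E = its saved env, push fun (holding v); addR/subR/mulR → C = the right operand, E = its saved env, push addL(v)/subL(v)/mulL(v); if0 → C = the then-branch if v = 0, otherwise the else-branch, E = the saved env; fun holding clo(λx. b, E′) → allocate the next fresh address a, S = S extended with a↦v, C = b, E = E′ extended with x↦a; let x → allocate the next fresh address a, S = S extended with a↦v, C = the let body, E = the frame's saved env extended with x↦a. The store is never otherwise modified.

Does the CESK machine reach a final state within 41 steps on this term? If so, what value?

0. <C=(-1 - ((((λu. -4) 0) * 5) * ((3 - -3) * ((λp. p) -2)))), E=∅, S=∅, K=∅>
1. <C=-1, E=∅, S=∅, K=[subR]>
2. <C=((((λu. -4) 0) * 5) * ((3 - -3) * ((λp. p) -2))), E=∅, S=∅, K=[subL(-1)]>
3. <C=(((λu. -4) 0) * 5), E=∅, S=∅, K=[mulR :: subL(-1)]>
4. <C=((λu. -4) 0), E=∅, S=∅, K=[mulR :: mulR :: subL(-1)]>
5. <C=(λu. -4), E=∅, S=∅, K=[arg :: mulR :: mulR :: subL(-1)]>
6. <C=0, E=∅, S=∅, K=[fun :: mulR :: mulR :: subL(-1)]>
7. <C=-4, E={u↦0}, S={0↦0}, K=[mulR :: mulR :: subL(-1)]>
8. <C=5, E=∅, S={0↦0}, K=[mulL(-4) :: mulR :: subL(-1)]>
9. <C=((3 - -3) * ((λp. p) -2)), E=∅, S={0↦0}, K=[mulL(-20) :: subL(-1)]>
10. <C=(3 - -3), E=∅, S={0↦0}, K=[mulR :: mulL(-20) :: subL(-1)]>
11. <C=3, E=∅, S={0↦0}, K=[subR :: mulR :: mulL(-20) :: subL(-1)]>
12. <C=-3, E=∅, S={0↦0}, K=[subL(3) :: mulR :: mulL(-20) :: subL(-1)]>
13. <C=((λp. p) -2), E=∅, S={0↦0}, K=[mulL(6) :: mulL(-20) :: subL(-1)]>
14. <C=(λp. p), E=∅, S={0↦0}, K=[arg :: mulL(6) :: mulL(-20) :: subL(-1)]>
15. <C=-2, E=∅, S={0↦0}, K=[fun :: mulL(6) :: mulL(-20) :: subL(-1)]>
16. <C=p, E={p↦1}, S={0↦0, 1↦-2}, K=[mulL(6) :: mulL(-20) :: subL(-1)]>
→ final value -241

Answer: -241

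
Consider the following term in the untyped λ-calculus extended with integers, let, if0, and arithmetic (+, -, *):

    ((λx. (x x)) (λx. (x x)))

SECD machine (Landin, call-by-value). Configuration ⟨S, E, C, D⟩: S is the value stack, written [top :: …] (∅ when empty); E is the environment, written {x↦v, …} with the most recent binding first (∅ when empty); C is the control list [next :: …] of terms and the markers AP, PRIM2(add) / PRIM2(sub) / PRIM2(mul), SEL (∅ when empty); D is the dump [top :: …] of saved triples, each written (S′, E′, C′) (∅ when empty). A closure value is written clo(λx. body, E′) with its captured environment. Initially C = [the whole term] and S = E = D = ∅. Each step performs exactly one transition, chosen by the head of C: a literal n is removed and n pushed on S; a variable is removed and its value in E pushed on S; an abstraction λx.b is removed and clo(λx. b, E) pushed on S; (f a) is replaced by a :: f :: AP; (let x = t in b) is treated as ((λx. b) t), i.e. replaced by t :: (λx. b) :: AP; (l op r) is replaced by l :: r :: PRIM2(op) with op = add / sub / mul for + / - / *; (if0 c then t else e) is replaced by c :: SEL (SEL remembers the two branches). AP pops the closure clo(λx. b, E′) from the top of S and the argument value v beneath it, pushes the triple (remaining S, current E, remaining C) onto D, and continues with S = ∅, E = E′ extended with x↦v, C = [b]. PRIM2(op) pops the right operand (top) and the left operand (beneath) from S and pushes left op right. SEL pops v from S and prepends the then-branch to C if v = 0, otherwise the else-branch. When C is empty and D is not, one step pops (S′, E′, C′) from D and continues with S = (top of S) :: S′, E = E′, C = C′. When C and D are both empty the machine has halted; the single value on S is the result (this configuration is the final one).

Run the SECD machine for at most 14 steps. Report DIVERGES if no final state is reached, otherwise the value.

0. <S=∅, E=∅, C=[((λx. (x x)) (λx. (x x)))], D=∅>
1. <S=∅, E=∅, C=[(λx. (x x)) :: (λx. (x x)) :: AP], D=∅>
2. <S=[clo(λx. (x x), ∅)], E=∅, C=[(λx. (x x)) :: AP], D=∅>
3. <S=[clo(λx. (x x), ∅) :: clo(λx. (x x), ∅)], E=∅, C=[AP], D=∅>
4. <S=∅, E={x↦clo(λx. (x x), ∅)}, C=[(x x)], D=[(∅, ∅, ∅)]>
5. <S=∅, E={x↦clo(λx. (x x), ∅)}, C=[x :: x :: AP], D=[(∅, ∅, ∅)]>
6. <S=[clo(λx. (x x), ∅)], E={x↦clo(λx. (x x), ∅)}, C=[x :: AP], D=[(∅, ∅, ∅)]>
7. <S=[clo(λx. (x x), ∅) :: clo(λx. (x x), ∅)], E={x↦clo(λx. (x x), ∅)}, C=[AP], D=[(∅, ∅, ∅)]>
8. <S=∅, E={x↦clo(λx. (x x), ∅)}, C=[(x x)], D=[(∅, {x↦clo(λx. (x x), ∅)}, ∅) :: (∅, ∅, ∅)]>
9. <S=∅, E={x↦clo(λx. (x x), ∅)}, C=[x :: x :: AP], D=[(∅, {x↦clo(λx. (x x), ∅)}, ∅) :: (∅, ∅, ∅)]>
10. <S=[clo(λx. (x x), ∅)], E={x↦clo(λx. (x x), ∅)}, C=[x :: AP], D=[(∅, {x↦clo(λx. (x x), ∅)}, ∅) :: (∅, ∅, ∅)]>
11. <S=[clo(λx. (x x), ∅) :: clo(λx. (x x), ∅)], E={x↦clo(λx. (x x), ∅)}, C=[AP], D=[(∅, {x↦clo(λx. (x x), ∅)}, ∅) :: (∅, ∅, ∅)]>
12. <S=∅, E={x↦clo(λx. (x x), ∅)}, C=[(x x)], D=[(∅, {x↦clo(λx. (x x), ∅)}, ∅) :: (∅, {x↦clo(λx. (x x), ∅)}, ∅) :: (∅, ∅, ∅)]>
13. <S=∅, E={x↦clo(λx. (x x), ∅)}, C=[x :: x :: AP], D=[(∅, {x↦clo(λx. (x x), ∅)}, ∅) :: (∅, {x↦clo(λx. (x x), ∅)}, ∅) :: (∅, ∅, ∅)]>
14. <S=[clo(λx. (x x), ∅)], E={x↦clo(λx. (x x), ∅)}, C=[x :: AP], D=[(∅, {x↦clo(λx. (x x), ∅)}, ∅) :: (∅, {x↦clo(λx. (x x), ∅)}, ∅) :: (∅, ∅, ∅)]>
→ 14 transitions taken and the configuration is still not final: no result within 14 steps

Answer: DIVERGES (no final state within 14 steps)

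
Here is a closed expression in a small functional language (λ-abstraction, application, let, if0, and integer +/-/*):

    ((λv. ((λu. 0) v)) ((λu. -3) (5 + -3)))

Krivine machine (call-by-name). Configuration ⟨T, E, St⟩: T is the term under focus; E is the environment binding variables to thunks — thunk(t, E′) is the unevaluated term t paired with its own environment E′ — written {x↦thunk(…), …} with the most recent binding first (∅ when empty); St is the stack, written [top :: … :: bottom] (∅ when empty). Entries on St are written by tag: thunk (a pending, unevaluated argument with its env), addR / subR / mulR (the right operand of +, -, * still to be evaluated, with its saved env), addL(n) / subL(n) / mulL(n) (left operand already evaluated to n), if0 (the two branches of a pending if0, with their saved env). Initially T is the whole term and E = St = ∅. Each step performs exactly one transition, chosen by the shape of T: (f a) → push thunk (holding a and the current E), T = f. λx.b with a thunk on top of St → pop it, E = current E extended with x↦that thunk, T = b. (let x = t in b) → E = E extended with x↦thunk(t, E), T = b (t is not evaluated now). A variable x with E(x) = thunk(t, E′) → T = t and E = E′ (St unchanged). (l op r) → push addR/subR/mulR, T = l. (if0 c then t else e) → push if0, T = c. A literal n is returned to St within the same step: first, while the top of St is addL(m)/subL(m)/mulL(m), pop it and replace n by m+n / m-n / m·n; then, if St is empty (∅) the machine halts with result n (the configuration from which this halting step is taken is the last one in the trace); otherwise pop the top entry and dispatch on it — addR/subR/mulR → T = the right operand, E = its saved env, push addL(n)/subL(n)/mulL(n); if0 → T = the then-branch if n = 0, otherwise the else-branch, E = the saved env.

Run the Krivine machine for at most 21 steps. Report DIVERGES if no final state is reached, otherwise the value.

Answer: 0

Derivation:
t=0: <T=((λv. ((λu. 0) v)) ((λu. -3) (5 + -3))), E=∅, St=∅>
t=1: <T=(λv. ((λu. 0) v)), E=∅, St=[thunk]>
t=2: <T=((λu. 0) v), E={v↦thunk(((λu. -3) (5 + -3)), ∅)}, St=∅>
t=3: <T=(λu. 0), E={v↦thunk(((λu. -3) (5 + -3)), ∅)}, St=[thunk]>
t=4: <T=0, E={u↦thunk(v, {v↦thunk(((λu. -3) (5 + -3)), ∅)}), v↦thunk(((λu. -3) (5 + -3)), ∅)}, St=∅>
→ final value 0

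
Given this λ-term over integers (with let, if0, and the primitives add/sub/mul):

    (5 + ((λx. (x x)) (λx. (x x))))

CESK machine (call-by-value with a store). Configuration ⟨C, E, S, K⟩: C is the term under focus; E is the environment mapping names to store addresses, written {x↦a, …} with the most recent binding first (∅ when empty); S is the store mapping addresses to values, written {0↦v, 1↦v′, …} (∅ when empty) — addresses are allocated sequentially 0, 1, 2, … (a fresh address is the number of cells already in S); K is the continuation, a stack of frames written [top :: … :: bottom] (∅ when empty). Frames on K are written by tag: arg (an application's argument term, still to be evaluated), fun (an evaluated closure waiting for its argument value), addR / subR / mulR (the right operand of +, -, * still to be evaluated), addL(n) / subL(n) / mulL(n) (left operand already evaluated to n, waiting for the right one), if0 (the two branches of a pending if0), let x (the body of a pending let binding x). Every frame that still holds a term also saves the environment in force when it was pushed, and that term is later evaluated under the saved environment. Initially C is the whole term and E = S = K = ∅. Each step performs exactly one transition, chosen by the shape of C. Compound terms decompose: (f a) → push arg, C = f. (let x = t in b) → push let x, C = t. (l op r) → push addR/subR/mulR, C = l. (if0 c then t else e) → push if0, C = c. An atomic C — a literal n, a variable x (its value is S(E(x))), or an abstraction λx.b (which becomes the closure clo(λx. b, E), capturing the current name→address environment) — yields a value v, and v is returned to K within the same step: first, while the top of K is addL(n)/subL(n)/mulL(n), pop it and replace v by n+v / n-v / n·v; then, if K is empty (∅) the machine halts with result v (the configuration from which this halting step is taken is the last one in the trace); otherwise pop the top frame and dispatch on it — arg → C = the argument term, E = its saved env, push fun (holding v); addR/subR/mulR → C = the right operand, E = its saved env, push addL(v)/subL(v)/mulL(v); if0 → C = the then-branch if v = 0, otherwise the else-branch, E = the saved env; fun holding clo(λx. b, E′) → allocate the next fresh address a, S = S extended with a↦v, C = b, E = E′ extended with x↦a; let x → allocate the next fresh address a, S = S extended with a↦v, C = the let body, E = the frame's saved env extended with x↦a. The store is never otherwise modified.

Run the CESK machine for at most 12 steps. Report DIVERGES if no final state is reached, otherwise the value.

step 0: <C=(5 + ((λx. (x x)) (λx. (x x)))), E=∅, S=∅, K=∅>
step 1: <C=5, E=∅, S=∅, K=[addR]>
step 2: <C=((λx. (x x)) (λx. (x x))), E=∅, S=∅, K=[addL(5)]>
step 3: <C=(λx. (x x)), E=∅, S=∅, K=[arg :: addL(5)]>
step 4: <C=(λx. (x x)), E=∅, S=∅, K=[fun :: addL(5)]>
step 5: <C=(x x), E={x↦0}, S={0↦clo(λx. (x x), ∅)}, K=[addL(5)]>
step 6: <C=x, E={x↦0}, S={0↦clo(λx. (x x), ∅)}, K=[arg :: addL(5)]>
step 7: <C=x, E={x↦0}, S={0↦clo(λx. (x x), ∅)}, K=[fun :: addL(5)]>
step 8: <C=(x x), E={x↦1}, S={0↦clo(λx. (x x), ∅), 1↦clo(λx. (x x), ∅)}, K=[addL(5)]>
step 9: <C=x, E={x↦1}, S={0↦clo(λx. (x x), ∅), 1↦clo(λx. (x x), ∅)}, K=[arg :: addL(5)]>
step 10: <C=x, E={x↦1}, S={0↦clo(λx. (x x), ∅), 1↦clo(λx. (x x), ∅)}, K=[fun :: addL(5)]>
step 11: <C=(x x), E={x↦2}, S={0↦clo(λx. (x x), ∅), 1↦clo(λx. (x x), ∅), 2↦clo(λx. (x x), ∅)}, K=[addL(5)]>
step 12: <C=x, E={x↦2}, S={0↦clo(λx. (x x), ∅), 1↦clo(λx. (x x), ∅), 2↦clo(λx. (x x), ∅)}, K=[arg :: addL(5)]>
→ 12 transitions taken and the configuration is still not final: no result within 12 steps

Answer: DIVERGES (no final state within 12 steps)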